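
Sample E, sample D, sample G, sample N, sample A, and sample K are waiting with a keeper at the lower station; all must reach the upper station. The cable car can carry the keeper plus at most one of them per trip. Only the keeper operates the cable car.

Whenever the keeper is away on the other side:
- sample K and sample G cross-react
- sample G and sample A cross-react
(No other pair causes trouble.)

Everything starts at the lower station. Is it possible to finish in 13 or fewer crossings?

Yes — this plan uses 13 crossings (≤ 13):
1. Keeper goes to the upper station with sample G.
2. Keeper goes back to the lower station alone.
3. Keeper goes to the upper station with sample E.
4. Keeper goes back to the lower station alone.
5. Keeper goes to the upper station with sample D.
6. Keeper goes back to the lower station alone.
7. Keeper goes to the upper station with sample N.
8. Keeper goes back to the lower station alone.
9. Keeper goes to the upper station with sample A.
10. Keeper goes back to the lower station with sample G.
11. Keeper goes to the upper station with sample K.
12. Keeper goes back to the lower station alone.
13. Keeper goes to the upper station with sample G.

Yes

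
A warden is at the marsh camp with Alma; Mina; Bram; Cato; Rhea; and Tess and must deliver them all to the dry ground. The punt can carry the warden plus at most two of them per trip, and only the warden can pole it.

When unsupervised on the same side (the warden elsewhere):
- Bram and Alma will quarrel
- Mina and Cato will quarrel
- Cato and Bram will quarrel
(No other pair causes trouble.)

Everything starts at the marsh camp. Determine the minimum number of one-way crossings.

5

Counting alone: the warden can take at most 2 across per trip to the dry ground, so moving all 6 needs at least 3 loaded trips out, with a return between consecutive ones — at least 5 crossings.
The plan below uses exactly 5 crossings, so it is optimal:
1. Warden goes to the dry ground with Alma and Cato.  [the marsh camp: Bram, Mina, Rhea, Tess | the dry ground: Alma, Cato]
2. Warden goes back to the marsh camp alone.  [the marsh camp: Bram, Mina, Rhea, Tess | the dry ground: Alma, Cato]
3. Warden goes to the dry ground with Rhea and Tess.  [the marsh camp: Bram, Mina | the dry ground: Alma, Cato, Rhea, Tess]
4. Warden goes back to the marsh camp alone.  [the marsh camp: Bram, Mina | the dry ground: Alma, Cato, Rhea, Tess]
5. Warden goes to the dry ground with Bram and Mina.  [the marsh camp: — | the dry ground: Alma, Bram, Cato, Mina, Rhea, Tess]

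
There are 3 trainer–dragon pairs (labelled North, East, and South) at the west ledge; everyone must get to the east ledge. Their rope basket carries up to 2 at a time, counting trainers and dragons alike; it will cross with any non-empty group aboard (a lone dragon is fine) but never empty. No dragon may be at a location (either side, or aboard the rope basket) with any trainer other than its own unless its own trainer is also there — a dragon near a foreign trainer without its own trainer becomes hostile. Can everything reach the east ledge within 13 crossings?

Yes — this plan uses 11 crossings (≤ 13):
1. dragon North and trainer North cross → the east ledge.
2. trainer North crosses ← the west ledge.
3. dragon East and dragon South cross → the east ledge.
4. dragon North crosses ← the west ledge.
5. trainer East and trainer South cross → the east ledge.
6. dragon East and trainer East cross ← the west ledge.
7. trainer East and trainer North cross → the east ledge.
8. dragon South crosses ← the west ledge.
9. dragon East and dragon North cross → the east ledge.
10. trainer South crosses ← the west ledge.
11. dragon South and trainer South cross → the east ledge.

Yes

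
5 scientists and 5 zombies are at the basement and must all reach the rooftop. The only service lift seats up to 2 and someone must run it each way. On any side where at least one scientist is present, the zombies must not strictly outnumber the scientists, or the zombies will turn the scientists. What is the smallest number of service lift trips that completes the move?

impossible

Following every safe sequence of crossings from the start, the most of the 10 that can be at the rooftop as the service lift arrives there on crossings 1, 3, 5, 7 is 2, 3, 4, 5 respectively; the best ever achieved is 5 of 10.
From crossing 9 on, no configuration arises that was not already reachable earlier: only 13 distinct safe configurations (who is on which side, and where the service lift is) can ever be reached, none of them has everyone across, and every continuation just revisits them. They are: 0 scientists + 0 zombies across (service lift back at the start); 0 scientists + 1 zombie across (service lift there); 0 scientists + 1 zombie across (service lift back at the start); 0 scientists + 2 zombies across (service lift there); 0 scientists + 2 zombies across (service lift back at the start); 0 scientists + 3 zombies across (service lift there); 0 scientists + 3 zombies across (service lift back at the start); 0 scientists + 4 zombies across (service lift there); 0 scientists + 4 zombies across (service lift back at the start); 0 scientists + 5 zombies across (service lift there); 1 scientist + 1 zombie across (service lift there); 1 scientist + 1 zombie across (service lift back at the start); 2 scientists + 2 zombies across (service lift there). So no valid plan exists.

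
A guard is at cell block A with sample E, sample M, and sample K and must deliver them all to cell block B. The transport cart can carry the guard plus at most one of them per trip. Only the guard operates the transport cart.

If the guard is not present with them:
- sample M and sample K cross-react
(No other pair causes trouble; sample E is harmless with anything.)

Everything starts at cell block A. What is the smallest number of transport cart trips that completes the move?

Counting alone: the guard can take at most 1 across per trip to cell block B, so moving all 3 needs at least 3 loaded trips out, with a return between consecutive ones — at least 5 crossings.
The plan below uses exactly 5 crossings, so it is optimal:
1. Guard goes to cell block B with sample M.  [cell block A: sample E, sample K | cell block B: sample M]
2. Guard goes back to cell block A alone.  [cell block A: sample E, sample K | cell block B: sample M]
3. Guard goes to cell block B with sample E.  [cell block A: sample K | cell block B: sample E, sample M]
4. Guard goes back to cell block A alone.  [cell block A: sample K | cell block B: sample E, sample M]
5. Guard goes to cell block B with sample K.  [cell block A: — | cell block B: sample E, sample K, sample M]

5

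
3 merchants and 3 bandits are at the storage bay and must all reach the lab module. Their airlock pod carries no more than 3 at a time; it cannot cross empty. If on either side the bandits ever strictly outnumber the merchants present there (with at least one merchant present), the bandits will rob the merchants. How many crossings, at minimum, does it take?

5

Counting alone: each trip to the lab module takes at most 3 across and each return brings at least 1 back, so after t trips out (and t−1 returns) at most 3t − (t−1) of the 6 are across; that first reaches 6 at t = 3, so at least 5 crossings are needed.
The plan below uses exactly 5 crossings, so it is optimal:
1. 2 bandits → the lab module.  (the storage bay: 3M 1B; the lab module: 0M 2B)
2. 1 bandit ← the storage bay.  (the storage bay: 3M 2B; the lab module: 0M 1B)
3. 3 merchants → the lab module.  (the storage bay: 0M 2B; the lab module: 3M 1B)
4. 1 bandit ← the storage bay.  (the storage bay: 0M 3B; the lab module: 3M 0B)
5. 3 bandits → the lab module.  (the storage bay: 0M 0B; the lab module: 3M 3B)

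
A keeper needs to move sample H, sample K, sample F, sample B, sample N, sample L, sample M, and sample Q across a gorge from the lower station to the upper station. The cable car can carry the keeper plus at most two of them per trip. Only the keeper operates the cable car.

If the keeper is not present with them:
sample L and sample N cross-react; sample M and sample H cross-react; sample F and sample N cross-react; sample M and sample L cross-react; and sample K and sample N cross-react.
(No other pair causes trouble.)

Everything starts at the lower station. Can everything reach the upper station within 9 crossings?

Yes — this plan uses 9 crossings (≤ 9):
1. Keeper goes to the upper station with sample M and sample N.  [the lower station: sample B, sample F, sample H, sample K, sample L, sample Q | the upper station: sample M, sample N]
2. Keeper goes back to the lower station alone.  [the lower station: sample B, sample F, sample H, sample K, sample L, sample Q | the upper station: sample M, sample N]
3. Keeper goes to the upper station with sample H and sample K.  [the lower station: sample B, sample F, sample L, sample Q | the upper station: sample H, sample K, sample M, sample N]
4. Keeper goes back to the lower station with sample M and sample N.  [the lower station: sample B, sample F, sample L, sample M, sample N, sample Q | the upper station: sample H, sample K]
5. Keeper goes to the upper station with sample F and sample L.  [the lower station: sample B, sample M, sample N, sample Q | the upper station: sample F, sample H, sample K, sample L]
6. Keeper goes back to the lower station alone.  [the lower station: sample B, sample M, sample N, sample Q | the upper station: sample F, sample H, sample K, sample L]
7. Keeper goes to the upper station with sample B and sample Q.  [the lower station: sample M, sample N | the upper station: sample B, sample F, sample H, sample K, sample L, sample Q]
8. Keeper goes back to the lower station alone.  [the lower station: sample M, sample N | the upper station: sample B, sample F, sample H, sample K, sample L, sample Q]
9. Keeper goes to the upper station with sample M and sample N.  [the lower station: — | the upper station: sample B, sample F, sample H, sample K, sample L, sample M, sample N, sample Q]

Yes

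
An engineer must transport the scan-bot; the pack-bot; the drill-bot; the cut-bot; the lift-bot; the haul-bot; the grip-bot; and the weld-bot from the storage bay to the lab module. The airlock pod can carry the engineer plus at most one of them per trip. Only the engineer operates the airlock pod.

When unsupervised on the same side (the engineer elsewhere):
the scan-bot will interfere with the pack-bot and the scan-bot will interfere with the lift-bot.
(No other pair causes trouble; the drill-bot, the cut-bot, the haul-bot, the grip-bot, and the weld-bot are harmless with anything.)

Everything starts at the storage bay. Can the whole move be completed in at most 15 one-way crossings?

Counting alone: the engineer can take at most 1 across per trip to the lab module, so moving all 8 needs at least 8 loaded trips out, with a return between consecutive ones — at least 15 crossings.
The safety rule pushes this higher. Following every safe sequence of crossings, the most of the 8 that can be at the lab module as the airlock pod arrives there on crossing 15 is 7 — never all 8.
So the move cannot be finished within 15 crossings. (The shortest complete plan takes 17:)
1. Engineer goes to the lab module with the scan-bot.  [the storage bay: the cut-bot, the drill-bot, the grip-bot, the haul-bot, the lift-bot, the pack-bot, the weld-bot | the lab module: the scan-bot]
2. Engineer goes back to the storage bay alone.  [the storage bay: the cut-bot, the drill-bot, the grip-bot, the haul-bot, the lift-bot, the pack-bot, the weld-bot | the lab module: the scan-bot]
3. Engineer goes to the lab module with the pack-bot.  [the storage bay: the cut-bot, the drill-bot, the grip-bot, the haul-bot, the lift-bot, the weld-bot | the lab module: the pack-bot, the scan-bot]
4. Engineer goes back to the storage bay with the scan-bot.  [the storage bay: the cut-bot, the drill-bot, the grip-bot, the haul-bot, the lift-bot, the scan-bot, the weld-bot | the lab module: the pack-bot]
5. Engineer goes to the lab module with the lift-bot.  [the storage bay: the cut-bot, the drill-bot, the grip-bot, the haul-bot, the scan-bot, the weld-bot | the lab module: the lift-bot, the pack-bot]
6. Engineer goes back to the storage bay alone.  [the storage bay: the cut-bot, the drill-bot, the grip-bot, the haul-bot, the scan-bot, the weld-bot | the lab module: the lift-bot, the pack-bot]
7. Engineer goes to the lab module with the drill-bot.  [the storage bay: the cut-bot, the grip-bot, the haul-bot, the scan-bot, the weld-bot | the lab module: the drill-bot, the lift-bot, the pack-bot]
8. Engineer goes back to the storage bay alone.  [the storage bay: the cut-bot, the grip-bot, the haul-bot, the scan-bot, the weld-bot | the lab module: the drill-bot, the lift-bot, the pack-bot]
9. Engineer goes to the lab module with the cut-bot.  [the storage bay: the grip-bot, the haul-bot, the scan-bot, the weld-bot | the lab module: the cut-bot, the drill-bot, the lift-bot, the pack-bot]
10. Engineer goes back to the storage bay alone.  [the storage bay: the grip-bot, the haul-bot, the scan-bot, the weld-bot | the lab module: the cut-bot, the drill-bot, the lift-bot, the pack-bot]
11. Engineer goes to the lab module with the haul-bot.  [the storage bay: the grip-bot, the scan-bot, the weld-bot | the lab module: the cut-bot, the drill-bot, the haul-bot, the lift-bot, the pack-bot]
12. Engineer goes back to the storage bay alone.  [the storage bay: the grip-bot, the scan-bot, the weld-bot | the lab module: the cut-bot, the drill-bot, the haul-bot, the lift-bot, the pack-bot]
13. Engineer goes to the lab module with the grip-bot.  [the storage bay: the scan-bot, the weld-bot | the lab module: the cut-bot, the drill-bot, the grip-bot, the haul-bot, the lift-bot, the pack-bot]
14. Engineer goes back to the storage bay alone.  [the storage bay: the scan-bot, the weld-bot | the lab module: the cut-bot, the drill-bot, the grip-bot, the haul-bot, the lift-bot, the pack-bot]
15. Engineer goes to the lab module with the weld-bot.  [the storage bay: the scan-bot | the lab module: the cut-bot, the drill-bot, the grip-bot, the haul-bot, the lift-bot, the pack-bot, the weld-bot]
16. Engineer goes back to the storage bay alone.  [the storage bay: the scan-bot | the lab module: the cut-bot, the drill-bot, the grip-bot, the haul-bot, the lift-bot, the pack-bot, the weld-bot]
17. Engineer goes to the lab module with the scan-bot.  [the storage bay: — | the lab module: the cut-bot, the drill-bot, the grip-bot, the haul-bot, the lift-bot, the pack-bot, the scan-bot, the weld-bot]

No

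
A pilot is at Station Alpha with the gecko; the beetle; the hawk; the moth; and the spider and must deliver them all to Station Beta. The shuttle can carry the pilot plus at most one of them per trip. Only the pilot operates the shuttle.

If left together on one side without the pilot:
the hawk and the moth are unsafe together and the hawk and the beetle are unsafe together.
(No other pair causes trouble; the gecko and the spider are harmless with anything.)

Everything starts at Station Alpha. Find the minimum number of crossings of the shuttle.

Counting alone: the pilot can take at most 1 across per trip to Station Beta, so moving all 5 needs at least 5 loaded trips out, with a return between consecutive ones — at least 9 crossings.
The safety rule pushes this higher. Following every safe sequence of crossings, the most of the 5 that can be at Station Beta as the shuttle arrives there on crossing 9 is 4 — never all 5.
So no plan with fewer than 11 crossings exists, and this one achieves 11:
1. Pilot goes to Station Beta with the hawk.
2. Pilot goes back to Station Alpha alone.
3. Pilot goes to Station Beta with the gecko.
4. Pilot goes back to Station Alpha alone.
5. Pilot goes to Station Beta with the beetle.
6. Pilot goes back to Station Alpha with the hawk.
7. Pilot goes to Station Beta with the moth.
8. Pilot goes back to Station Alpha alone.
9. Pilot goes to Station Beta with the spider.
10. Pilot goes back to Station Alpha alone.
11. Pilot goes to Station Beta with the hawk.

11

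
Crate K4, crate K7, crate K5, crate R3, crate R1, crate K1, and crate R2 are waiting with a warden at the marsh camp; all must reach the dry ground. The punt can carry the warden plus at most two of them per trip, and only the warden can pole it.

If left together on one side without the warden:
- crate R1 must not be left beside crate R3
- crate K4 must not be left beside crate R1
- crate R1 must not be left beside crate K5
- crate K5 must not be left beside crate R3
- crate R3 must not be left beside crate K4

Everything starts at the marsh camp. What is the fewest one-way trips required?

11

Counting alone: the warden can take at most 2 across per trip to the dry ground, so moving all 7 needs at least 4 loaded trips out, with a return between consecutive ones — at least 7 crossings.
The safety rule pushes this higher. Following every safe sequence of crossings, the most of the 7 that can be at the dry ground as the punt arrives there on crossings 7, 9 is 5, 6 respectively — never all 7.
So no plan with fewer than 11 crossings exists, and this one achieves 11:
1. Warden goes to the dry ground with crate R1 and crate R3.
2. Warden goes back to the marsh camp with crate R3.
3. Warden goes to the dry ground with crate K4 and crate K5.
4. Warden goes back to the marsh camp with crate R1.
5. Warden goes to the dry ground with crate K7 and crate R3.
6. Warden goes back to the marsh camp with crate R3.
7. Warden goes to the dry ground with crate K1 and crate R3.
8. Warden goes back to the marsh camp with crate R3.
9. Warden goes to the dry ground with crate R2 and crate R3.
10. Warden goes back to the marsh camp with crate R3.
11. Warden goes to the dry ground with crate R1 and crate R3.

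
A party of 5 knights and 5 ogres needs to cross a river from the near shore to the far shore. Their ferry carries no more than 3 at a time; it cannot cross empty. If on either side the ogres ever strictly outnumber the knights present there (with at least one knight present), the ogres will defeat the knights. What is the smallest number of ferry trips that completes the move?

Counting alone: each trip to the far shore takes at most 3 across and each return brings at least 1 back, so after t trips out (and t−1 returns) at most 3t − (t−1) of the 10 are across; that first reaches 10 at t = 5, so at least 9 crossings are needed.
The safety rule pushes this higher. Following every safe sequence of crossings, the most of the 10 that can be at the far shore as the ferry arrives there on crossing 9 is 9 — never all 10.
So no plan with fewer than 11 crossings exists, and this one achieves 11:
1. 2 ogres → the far shore.  (the near shore: 5K 3O; the far shore: 0K 2O)
2. 1 ogre ← the near shore.  (the near shore: 5K 4O; the far shore: 0K 1O)
3. 3 ogres → the far shore.  (the near shore: 5K 1O; the far shore: 0K 4O)
4. 1 ogre ← the near shore.  (the near shore: 5K 2O; the far shore: 0K 3O)
5. 3 knights → the far shore.  (the near shore: 2K 2O; the far shore: 3K 3O)
6. 1 knight and 1 ogre ← the near shore.  (the near shore: 3K 3O; the far shore: 2K 2O)
7. 3 knights → the far shore.  (the near shore: 0K 3O; the far shore: 5K 2O)
8. 1 ogre ← the near shore.  (the near shore: 0K 4O; the far shore: 5K 1O)
9. 2 ogres → the far shore.  (the near shore: 0K 2O; the far shore: 5K 3O)
10. 1 ogre ← the near shore.  (the near shore: 0K 3O; the far shore: 5K 2O)
11. 3 ogres → the far shore.  (the near shore: 0K 0O; the far shore: 5K 5O)

11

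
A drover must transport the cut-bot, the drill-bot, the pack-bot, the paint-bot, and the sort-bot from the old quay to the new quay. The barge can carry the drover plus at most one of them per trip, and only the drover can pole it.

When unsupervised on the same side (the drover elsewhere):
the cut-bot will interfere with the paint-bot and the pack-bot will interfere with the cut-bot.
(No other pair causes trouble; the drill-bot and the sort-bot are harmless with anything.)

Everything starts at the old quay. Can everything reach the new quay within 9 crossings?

Counting alone: the drover can take at most 1 across per trip to the new quay, so moving all 5 needs at least 5 loaded trips out, with a return between consecutive ones — at least 9 crossings.
The safety rule pushes this higher. Following every safe sequence of crossings, the most of the 5 that can be at the new quay as the barge arrives there on crossing 9 is 4 — never all 5.
So the move cannot be finished within 9 crossings. (The shortest complete plan takes 11:)
1. Drover goes to the new quay with the cut-bot.
2. Drover goes back to the old quay alone.
3. Drover goes to the new quay with the drill-bot.
4. Drover goes back to the old quay alone.
5. Drover goes to the new quay with the pack-bot.
6. Drover goes back to the old quay with the cut-bot.
7. Drover goes to the new quay with the paint-bot.
8. Drover goes back to the old quay alone.
9. Drover goes to the new quay with the sort-bot.
10. Drover goes back to the old quay alone.
11. Drover goes to the new quay with the cut-bot.

No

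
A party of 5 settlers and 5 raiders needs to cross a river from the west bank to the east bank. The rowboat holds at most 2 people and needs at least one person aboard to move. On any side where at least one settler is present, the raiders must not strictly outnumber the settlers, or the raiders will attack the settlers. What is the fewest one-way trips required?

Following every safe sequence of crossings from the start, the most of the 10 that can be at the east bank as the rowboat arrives there on crossings 1, 3, 5, 7 is 2, 3, 4, 5 respectively; the best ever achieved is 5 of 10.
From crossing 9 on, no configuration arises that was not already reachable earlier: only 13 distinct safe configurations (who is on which side, and where the rowboat is) can ever be reached, none of them has everyone across, and every continuation just revisits them. They are: 0 settlers + 0 raiders across (rowboat back at the start); 0 settlers + 1 raider across (rowboat there); 0 settlers + 1 raider across (rowboat back at the start); 0 settlers + 2 raiders across (rowboat there); 0 settlers + 2 raiders across (rowboat back at the start); 0 settlers + 3 raiders across (rowboat there); 0 settlers + 3 raiders across (rowboat back at the start); 0 settlers + 4 raiders across (rowboat there); 0 settlers + 4 raiders across (rowboat back at the start); 0 settlers + 5 raiders across (rowboat there); 1 settler + 1 raider across (rowboat there); 1 settler + 1 raider across (rowboat back at the start); 2 settlers + 2 raiders across (rowboat there). So no valid plan exists.

impossible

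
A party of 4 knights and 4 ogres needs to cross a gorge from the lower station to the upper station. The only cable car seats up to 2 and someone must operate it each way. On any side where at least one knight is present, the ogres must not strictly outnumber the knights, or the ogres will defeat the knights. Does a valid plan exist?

No

Following every safe sequence of crossings from the start, the most of the 8 that can be at the upper station as the cable car arrives there on crossings 1, 3, 5 is 2, 3, 4 respectively; the best ever achieved is 4 of 8.
From crossing 7 on, no configuration arises that was not already reachable earlier: only 11 distinct safe configurations (who is on which side, and where the cable car is) can ever be reached, none of them has everyone across, and every continuation just revisits them. They are: 0 knights + 0 ogres across (cable car back at the start); 0 knights + 1 ogre across (cable car there); 0 knights + 1 ogre across (cable car back at the start); 0 knights + 2 ogres across (cable car there); 0 knights + 2 ogres across (cable car back at the start); 0 knights + 3 ogres across (cable car there); 0 knights + 3 ogres across (cable car back at the start); 0 knights + 4 ogres across (cable car there); 1 knight + 1 ogre across (cable car there); 1 knight + 1 ogre across (cable car back at the start); 2 knights + 2 ogres across (cable car there). So no valid plan exists.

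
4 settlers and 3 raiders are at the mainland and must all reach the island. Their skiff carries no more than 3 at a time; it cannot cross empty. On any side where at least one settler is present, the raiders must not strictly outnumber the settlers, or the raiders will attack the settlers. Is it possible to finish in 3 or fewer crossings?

Counting alone: each trip to the island takes at most 3 across and each return brings at least 1 back, so after t trips out (and t−1 returns) at most 3t − (t−1) of the 7 are across; that first reaches 7 at t = 3, so at least 5 crossings are needed.
Since 3 < 5, 3 crossings cannot be enough. (The shortest complete plan in fact takes 5:)
1. 3 raiders → the island.  (the mainland: 4S 0R; the island: 0S 3R)
2. 1 raider ← the mainland.  (the mainland: 4S 1R; the island: 0S 2R)
3. 3 settlers → the island.  (the mainland: 1S 1R; the island: 3S 2R)
4. 1 settler ← the mainland.  (the mainland: 2S 1R; the island: 2S 2R)
5. 2 settlers and 1 raider → the island.  (the mainland: 0S 0R; the island: 4S 3R)

No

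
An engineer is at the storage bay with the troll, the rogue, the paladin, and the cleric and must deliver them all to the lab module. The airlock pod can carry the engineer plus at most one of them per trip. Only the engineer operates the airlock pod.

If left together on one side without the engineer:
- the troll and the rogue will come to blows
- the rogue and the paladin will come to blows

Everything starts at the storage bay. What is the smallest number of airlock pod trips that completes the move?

9

Counting alone: the engineer can take at most 1 across per trip to the lab module, so moving all 4 needs at least 4 loaded trips out, with a return between consecutive ones — at least 7 crossings.
The safety rule pushes this higher. Following every safe sequence of crossings, the most of the 4 that can be at the lab module as the airlock pod arrives there on crossing 7 is 3 — never all 4.
So no plan with fewer than 9 crossings exists, and this one achieves 9:
1. Engineer goes to the lab module with the rogue.  [the storage bay: the cleric, the paladin, the troll | the lab module: the rogue]
2. Engineer goes back to the storage bay alone.  [the storage bay: the cleric, the paladin, the troll | the lab module: the rogue]
3. Engineer goes to the lab module with the troll.  [the storage bay: the cleric, the paladin | the lab module: the rogue, the troll]
4. Engineer goes back to the storage bay with the rogue.  [the storage bay: the cleric, the paladin, the rogue | the lab module: the troll]
5. Engineer goes to the lab module with the paladin.  [the storage bay: the cleric, the rogue | the lab module: the paladin, the troll]
6. Engineer goes back to the storage bay alone.  [the storage bay: the cleric, the rogue | the lab module: the paladin, the troll]
7. Engineer goes to the lab module with the cleric.  [the storage bay: the rogue | the lab module: the cleric, the paladin, the troll]
8. Engineer goes back to the storage bay alone.  [the storage bay: the rogue | the lab module: the cleric, the paladin, the troll]
9. Engineer goes to the lab module with the rogue.  [the storage bay: — | the lab module: the cleric, the paladin, the rogue, the troll]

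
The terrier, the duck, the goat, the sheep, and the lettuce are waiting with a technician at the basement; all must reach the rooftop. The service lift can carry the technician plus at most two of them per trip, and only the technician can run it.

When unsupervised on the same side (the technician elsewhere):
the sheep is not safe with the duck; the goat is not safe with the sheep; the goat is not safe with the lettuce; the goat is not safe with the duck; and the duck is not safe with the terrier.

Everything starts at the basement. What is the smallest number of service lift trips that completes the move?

Counting alone: the technician can take at most 2 across per trip to the rooftop, so moving all 5 needs at least 3 loaded trips out, with a return between consecutive ones — at least 5 crossings.
The safety rule pushes this higher. Following every safe sequence of crossings, the most of the 5 that can be at the rooftop as the service lift arrives there on crossing 5 is 4 — never all 5.
So no plan with fewer than 7 crossings exists, and this one achieves 7:
1. Technician goes to the rooftop with the duck and the goat.
2. Technician goes back to the basement with the duck.
3. Technician goes to the rooftop with the duck and the terrier.
4. Technician goes back to the basement with the duck.
5. Technician goes to the rooftop with the lettuce and the sheep.
6. Technician goes back to the basement with the goat.
7. Technician goes to the rooftop with the duck and the goat.

7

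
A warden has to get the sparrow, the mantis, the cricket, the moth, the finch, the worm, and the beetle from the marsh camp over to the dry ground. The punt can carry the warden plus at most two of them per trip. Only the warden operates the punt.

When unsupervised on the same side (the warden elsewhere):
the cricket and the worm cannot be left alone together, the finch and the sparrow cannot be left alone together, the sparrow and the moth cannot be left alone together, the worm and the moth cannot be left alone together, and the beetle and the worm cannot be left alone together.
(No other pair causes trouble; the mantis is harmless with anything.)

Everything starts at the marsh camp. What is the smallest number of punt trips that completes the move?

Counting alone: the warden can take at most 2 across per trip to the dry ground, so moving all 7 needs at least 4 loaded trips out, with a return between consecutive ones — at least 7 crossings.
The safety rule pushes this higher. Following every safe sequence of crossings, the most of the 7 that can be at the dry ground as the punt arrives there on crossing 7 is 6 — never all 7.
So no plan with fewer than 9 crossings exists, and this one achieves 9:
1. Warden goes to the dry ground with the sparrow and the worm.
2. Warden goes back to the marsh camp alone.
3. Warden goes to the dry ground with the mantis.
4. Warden goes back to the marsh camp alone.
5. Warden goes to the dry ground with the cricket and the moth.
6. Warden goes back to the marsh camp with the sparrow and the worm.
7. Warden goes to the dry ground with the beetle and the finch.
8. Warden goes back to the marsh camp alone.
9. Warden goes to the dry ground with the sparrow and the worm.

9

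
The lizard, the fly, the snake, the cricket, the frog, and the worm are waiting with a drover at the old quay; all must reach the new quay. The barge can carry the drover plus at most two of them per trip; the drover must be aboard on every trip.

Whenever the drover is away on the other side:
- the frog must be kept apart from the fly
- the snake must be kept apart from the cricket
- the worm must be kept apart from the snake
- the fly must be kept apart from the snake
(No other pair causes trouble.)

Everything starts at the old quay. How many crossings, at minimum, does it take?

7

Counting alone: the drover can take at most 2 across per trip to the new quay, so moving all 6 needs at least 3 loaded trips out, with a return between consecutive ones — at least 5 crossings.
The safety rule pushes this higher. Following every safe sequence of crossings, the most of the 6 that can be at the new quay as the barge arrives there on crossing 5 is 5 — never all 6.
So no plan with fewer than 7 crossings exists, and this one achieves 7:
1. Drover goes to the new quay with the fly and the snake.  [the old quay: the cricket, the frog, the lizard, the worm | the new quay: the fly, the snake]
2. Drover goes back to the old quay with the fly.  [the old quay: the cricket, the fly, the frog, the lizard, the worm | the new quay: the snake]
3. Drover goes to the new quay with the fly and the lizard.  [the old quay: the cricket, the frog, the worm | the new quay: the fly, the lizard, the snake]
4. Drover goes back to the old quay with the snake.  [the old quay: the cricket, the frog, the snake, the worm | the new quay: the fly, the lizard]
5. Drover goes to the new quay with the cricket and the worm.  [the old quay: the frog, the snake | the new quay: the cricket, the fly, the lizard, the worm]
6. Drover goes back to the old quay alone.  [the old quay: the frog, the snake | the new quay: the cricket, the fly, the lizard, the worm]
7. Drover goes to the new quay with the frog and the snake.  [the old quay: — | the new quay: the cricket, the fly, the frog, the lizard, the snake, the worm]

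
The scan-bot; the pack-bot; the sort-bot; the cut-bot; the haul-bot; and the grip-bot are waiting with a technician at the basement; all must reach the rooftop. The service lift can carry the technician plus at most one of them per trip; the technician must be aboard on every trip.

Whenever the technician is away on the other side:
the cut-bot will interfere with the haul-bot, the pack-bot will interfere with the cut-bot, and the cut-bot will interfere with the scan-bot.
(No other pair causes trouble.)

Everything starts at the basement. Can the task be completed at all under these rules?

No

Following every safe sequence of crossings from the start, the most of the 6 that can be at the rooftop as the service lift arrives there on crossings 1, 3, 5, 7 is 1, 2, 3, 4 respectively; the best ever achieved is 4 of 6.
From crossing 9 on, no configuration arises that was not already reachable earlier: only 36 distinct safe configurations (who is on which side, and where the service lift is) can ever be reached, none of them has everyone across, and every continuation just revisits them. So no valid plan exists.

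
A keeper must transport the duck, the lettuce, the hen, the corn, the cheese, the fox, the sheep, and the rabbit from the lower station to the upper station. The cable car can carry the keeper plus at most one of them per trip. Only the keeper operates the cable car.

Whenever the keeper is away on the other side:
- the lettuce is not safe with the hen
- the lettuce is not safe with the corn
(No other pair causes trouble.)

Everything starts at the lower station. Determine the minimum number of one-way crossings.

Counting alone: the keeper can take at most 1 across per trip to the upper station, so moving all 8 needs at least 8 loaded trips out, with a return between consecutive ones — at least 15 crossings.
The safety rule pushes this higher. Following every safe sequence of crossings, the most of the 8 that can be at the upper station as the cable car arrives there on crossing 15 is 7 — never all 8.
So no plan with fewer than 17 crossings exists, and this one achieves 17:
1. Keeper goes to the upper station with the lettuce.  [the lower station: the cheese, the corn, the duck, the fox, the hen, the rabbit, the sheep | the upper station: the lettuce]
2. Keeper goes back to the lower station alone.  [the lower station: the cheese, the corn, the duck, the fox, the hen, the rabbit, the sheep | the upper station: the lettuce]
3. Keeper goes to the upper station with the duck.  [the lower station: the cheese, the corn, the fox, the hen, the rabbit, the sheep | the upper station: the duck, the lettuce]
4. Keeper goes back to the lower station alone.  [the lower station: the cheese, the corn, the fox, the hen, the rabbit, the sheep | the upper station: the duck, the lettuce]
5. Keeper goes to the upper station with the hen.  [the lower station: the cheese, the corn, the fox, the rabbit, the sheep | the upper station: the duck, the hen, the lettuce]
6. Keeper goes back to the lower station with the lettuce.  [the lower station: the cheese, the corn, the fox, the lettuce, the rabbit, the sheep | the upper station: the duck, the hen]
7. Keeper goes to the upper station with the corn.  [the lower station: the cheese, the fox, the lettuce, the rabbit, the sheep | the upper station: the corn, the duck, the hen]
8. Keeper goes back to the lower station alone.  [the lower station: the cheese, the fox, the lettuce, the rabbit, the sheep | the upper station: the corn, the duck, the hen]
9. Keeper goes to the upper station with the cheese.  [the lower station: the fox, the lettuce, the rabbit, the sheep | the upper station: the cheese, the corn, the duck, the hen]
10. Keeper goes back to the lower station alone.  [the lower station: the fox, the lettuce, the rabbit, the sheep | the upper station: the cheese, the corn, the duck, the hen]
11. Keeper goes to the upper station with the fox.  [the lower station: the lettuce, the rabbit, the sheep | the upper station: the cheese, the corn, the duck, the fox, the hen]
12. Keeper goes back to the lower station alone.  [the lower station: the lettuce, the rabbit, the sheep | the upper station: the cheese, the corn, the duck, the fox, the hen]
13. Keeper goes to the upper station with the sheep.  [the lower station: the lettuce, the rabbit | the upper station: the cheese, the corn, the duck, the fox, the hen, the sheep]
14. Keeper goes back to the lower station alone.  [the lower station: the lettuce, the rabbit | the upper station: the cheese, the corn, the duck, the fox, the hen, the sheep]
15. Keeper goes to the upper station with the rabbit.  [the lower station: the lettuce | the upper station: the cheese, the corn, the duck, the fox, the hen, the rabbit, the sheep]
16. Keeper goes back to the lower station alone.  [the lower station: the lettuce | the upper station: the cheese, the corn, the duck, the fox, the hen, the rabbit, the sheep]
17. Keeper goes to the upper station with the lettuce.  [the lower station: — | the upper station: the cheese, the corn, the duck, the fox, the hen, the lettuce, the rabbit, the sheep]

17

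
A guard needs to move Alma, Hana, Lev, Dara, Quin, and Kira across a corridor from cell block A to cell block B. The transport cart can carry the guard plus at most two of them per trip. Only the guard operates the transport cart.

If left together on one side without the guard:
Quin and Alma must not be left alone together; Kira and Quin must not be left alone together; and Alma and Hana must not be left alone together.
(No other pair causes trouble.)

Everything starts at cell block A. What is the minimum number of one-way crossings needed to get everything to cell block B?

Counting alone: the guard can take at most 2 across per trip to cell block B, so moving all 6 needs at least 3 loaded trips out, with a return between consecutive ones — at least 5 crossings.
The plan below uses exactly 5 crossings, so it is optimal:
1. Guard goes to cell block B with Alma and Kira.
2. Guard goes back to cell block A alone.
3. Guard goes to cell block B with Dara and Lev.
4. Guard goes back to cell block A alone.
5. Guard goes to cell block B with Hana and Quin.

5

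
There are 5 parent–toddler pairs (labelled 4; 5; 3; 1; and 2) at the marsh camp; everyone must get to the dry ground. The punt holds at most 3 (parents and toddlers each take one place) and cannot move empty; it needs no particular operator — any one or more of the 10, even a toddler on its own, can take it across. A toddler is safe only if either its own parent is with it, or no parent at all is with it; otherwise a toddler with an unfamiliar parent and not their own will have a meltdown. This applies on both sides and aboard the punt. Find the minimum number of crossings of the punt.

11

Counting alone: each trip to the dry ground takes at most 3 across and each return brings at least 1 back, so after t trips out (and t−1 returns) at most 3t − (t−1) of the 10 are across; that first reaches 10 at t = 5, so at least 9 crossings are needed.
The safety rule pushes this higher. Following every safe sequence of crossings, the most of the 10 that can be at the dry ground as the punt arrives there on crossing 9 is 9 — never all 10.
So no plan with fewer than 11 crossings exists, and this one achieves 11:
1. parent 4 and toddler 4 cross → the dry ground.
2. parent 4 crosses ← the marsh camp.
3. toddler 1, toddler 3, and toddler 5 cross → the dry ground.
4. toddler 4 crosses ← the marsh camp.
5. parent 1, parent 3, and parent 5 cross → the dry ground.
6. parent 5 and toddler 5 cross ← the marsh camp.
7. parent 2, parent 4, and parent 5 cross → the dry ground.
8. toddler 3 crosses ← the marsh camp.
9. toddler 4 and toddler 5 cross → the dry ground.
10. toddler 4 crosses ← the marsh camp.
11. toddler 2, toddler 3, and toddler 4 cross → the dry ground.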